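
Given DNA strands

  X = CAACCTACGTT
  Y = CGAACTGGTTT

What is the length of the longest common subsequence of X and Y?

8

Taking C at X[1]=Y[1], then A at X[2]=Y[3], then A at X[3]=Y[4], then C at X[5]=Y[5], then T at X[6]=Y[6], then G at X[9]=Y[8], then T at X[10]=Y[10], then T at X[11]=Y[11] gives a common subsequence of length 8, and the DP table's final entry dp[11][11] is also 8, so no common subsequence is longer.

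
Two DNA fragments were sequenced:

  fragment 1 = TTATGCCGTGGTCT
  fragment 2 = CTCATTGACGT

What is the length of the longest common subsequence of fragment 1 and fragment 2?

Match T at fragment 1[1]=fragment 2[2], T at fragment 1[2]=fragment 2[5], T at fragment 1[4]=fragment 2[6], G at fragment 1[5]=fragment 2[7], C at fragment 1[7]=fragment 2[9], G at fragment 1[11]=fragment 2[10], T at fragment 1[14]=fragment 2[11] — 7 bases in the same relative order in both. dp[14][11] = 7 confirms this is the maximum.

7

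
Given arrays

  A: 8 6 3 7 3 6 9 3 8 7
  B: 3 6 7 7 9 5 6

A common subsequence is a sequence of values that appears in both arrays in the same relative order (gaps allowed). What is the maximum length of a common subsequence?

One common subsequence of length 3: 6 at A[2]=B[2]; then 7 at A[4]=B[4]; then 6 at A[6]=B[7]. Since dp[10][7] = 3, nothing longer is possible.

3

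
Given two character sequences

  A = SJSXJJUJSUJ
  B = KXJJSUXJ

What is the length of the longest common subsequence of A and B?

Match X [4,2], J [6,3], J [8,4], S [9,5], U [10,6], J [11,8] — 6 characters in the same relative order in both, and the DP table's final entry dp[11][8] is also 6, so no common subsequence is longer.

6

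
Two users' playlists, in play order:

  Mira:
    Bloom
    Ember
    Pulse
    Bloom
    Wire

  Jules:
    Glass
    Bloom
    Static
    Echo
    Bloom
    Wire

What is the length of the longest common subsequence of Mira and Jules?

Taking Bloom at Mira[1]=Jules[2], Bloom at Mira[4]=Jules[5], Wire at Mira[5]=Jules[6] gives a common subsequence of length 3. The LCS DP gives dp[5][6] = 3, so this is optimal.

3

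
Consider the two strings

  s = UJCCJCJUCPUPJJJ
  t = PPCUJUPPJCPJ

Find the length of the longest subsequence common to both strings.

Pick U (s #1, t #4), then J (s #7, t #5), then U (s #8, t #6), then P (s #10, t #7), then P (s #12, t #8), then J (s #13, t #9), then J (s #15, t #12); all 7 characters appear in both, in order. The LCS DP gives dp[15][12] = 7, so this is optimal.

7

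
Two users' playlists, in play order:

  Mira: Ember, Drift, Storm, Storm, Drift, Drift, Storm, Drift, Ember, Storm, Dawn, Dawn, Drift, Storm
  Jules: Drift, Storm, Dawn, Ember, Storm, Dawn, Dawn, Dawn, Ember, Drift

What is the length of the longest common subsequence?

Taking Drift [2,1], Storm [3,2], Ember [9,4], Storm [10,5], Dawn [11,7], Dawn [12,8], Drift [13,10] gives a common subsequence of length 7. dp[14][10] = 7 confirms this is the maximum.

7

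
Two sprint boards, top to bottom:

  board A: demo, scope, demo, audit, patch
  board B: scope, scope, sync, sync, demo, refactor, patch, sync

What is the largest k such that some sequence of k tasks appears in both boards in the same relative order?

Pick scope (board A #2, board B #2) → demo (board A #3, board B #5) → patch (board A #5, board B #7); all 3 tasks appear in both, in order. dp[5][8] = 3 confirms this is the maximum.

3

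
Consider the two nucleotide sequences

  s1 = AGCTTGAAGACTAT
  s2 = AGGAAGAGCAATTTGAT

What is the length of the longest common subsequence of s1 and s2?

11

Match A [1,1] → G [2,2] → G [6,3] → A [7,4] → A [8,5] → G [9,6] → A [10,7] → C [11,9] → T [12,14] → A [13,16] → T [14,17] — 11 bases in the same relative order in both, and the DP table's final entry dp[14][17] is also 11, so no common subsequence is longer.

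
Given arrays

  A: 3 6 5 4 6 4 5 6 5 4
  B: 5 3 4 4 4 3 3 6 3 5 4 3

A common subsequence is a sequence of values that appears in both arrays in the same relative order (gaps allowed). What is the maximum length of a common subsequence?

6

One common subsequence of length 6: 3 [1,2], 4 [4,4], 4 [6,5], 6 [8,8], 5 [9,10], 4 [10,11]. The LCS DP gives dp[10][12] = 6, so this is optimal.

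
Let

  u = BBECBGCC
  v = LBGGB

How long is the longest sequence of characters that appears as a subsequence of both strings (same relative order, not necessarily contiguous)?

2

Taking B (u #1, v #2), B (u #5, v #5) gives a common subsequence of length 2. The LCS DP gives dp[8][5] = 2, so this is optimal.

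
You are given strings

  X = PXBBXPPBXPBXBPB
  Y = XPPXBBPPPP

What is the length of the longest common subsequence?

Let dp[i][j] be the LCS length of the first i characters of X and the first j characters of Y. dp[i][j] = dp[i-1][j-1]+1 when the i-th and j-th characters match, else max(dp[i-1][j], dp[i][j-1]).
    ·  X  P  P  X  B  B  P  P  P  P
 ·  0  0  0  0  0  0  0  0  0  0  0
 P  0  0  1  1  1  1  1  1  1  1  1
 X  0  1  1  1  2  2  2  2  2  2  2
 B  0  1  1  1  2  3  3  3  3  3  3
 B  0  1  1  1  2  3  4  4  4  4  4
 X  0  1  1  1  2  3  4  4  4  4  4
 P  0  1  2  2  2  3  4  5  5  5  5
 P  0  1  2  3  3  3  4  5  6  6  6
 B  0  1  2  3  3  4  4  5  6  6  6
 X  0  1  2  3  4  4  4  5  6  6  6
 P  0  1  2  3  4  4  4  5  6  7  7
 B  0  1  2  3  4  5  5  5  6  7  7
 X  0  1  2  3  4  5  5  5  6  7  7
 B  0  1  2  3  4  5  6  6  6  7  7
 P  0  1  2  3  4  5  6  7  7  7  8
 B  0  1  2  3  4  5  6  7  7  7  8
dp[15][10] = 8. One LCS (by backtracking along matches): PXBBPPPP.

8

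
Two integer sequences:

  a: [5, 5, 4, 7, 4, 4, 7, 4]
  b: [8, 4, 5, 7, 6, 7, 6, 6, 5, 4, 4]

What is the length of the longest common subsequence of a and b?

4

Let dp[i][j] be the LCS length of the first i values of a and the first j values of b. dp[i][j] = dp[i-1][j-1]+1 when the i-th and j-th values match, else max(dp[i-1][j], dp[i][j-1]).
    ·  8  4  5  7  6  7  6  6  5  4  4
 ·  0  0  0  0  0  0  0  0  0  0  0  0
 5  0  0  0  1  1  1  1  1  1  1  1  1
 5  0  0  0  1  1  1  1  1  1  2  2  2
 4  0  0  1  1  1  1  1  1  1  2  3  3
 7  0  0  1  1  2  2  2  2  2  2  3  3
 4  0  0  1  1  2  2  2  2  2  2  3  4
 4  0  0  1  1  2  2  2  2  2  2  3  4
 7  0  0  1  1  2  2  3  3  3  3  3  4
 4  0  0  1  1  2  2  3  3  3  3  4  4
dp[8][11] = 4. One LCS (by backtracking along matches): 5, 5, 4, 4.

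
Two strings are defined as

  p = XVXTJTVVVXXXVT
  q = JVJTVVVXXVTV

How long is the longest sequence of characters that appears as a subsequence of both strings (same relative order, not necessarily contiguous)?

10

One common subsequence of length 10: V at p[2]=q[2]; then J at p[5]=q[3]; then T at p[6]=q[4]; then V at p[7]=q[5]; then V at p[8]=q[6]; then V at p[9]=q[7]; then X at p[11]=q[8]; then X at p[12]=q[9]; then V at p[13]=q[10]; then T at p[14]=q[11], and the DP table's final entry dp[14][12] is also 10, so no common subsequence is longer.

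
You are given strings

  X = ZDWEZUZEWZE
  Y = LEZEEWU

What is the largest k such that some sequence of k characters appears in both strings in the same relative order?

4

Let dp[i][j] be the LCS length of the first i characters of X and the first j characters of Y. dp[i][j] = dp[i-1][j-1]+1 when the i-th and j-th characters match, else max(dp[i-1][j], dp[i][j-1]).
    ·  L  E  Z  E  E  W  U
 ·  0  0  0  0  0  0  0  0
 Z  0  0  0  1  1  1  1  1
 D  0  0  0  1  1  1  1  1
 W  0  0  0  1  1  1  2  2
 E  0  0  1  1  2  2  2  2
 Z  0  0  1  2  2  2  2  2
 U  0  0  1  2  2  2  2  3
 Z  0  0  1  2  2  2  2  3
 E  0  0  1  2  3  3  3  3
 W  0  0  1  2  3  3  4  4
 Z  0  0  1  2  3  3  4  4
 E  0  0  1  2  3  4  4  4
dp[11][7] = 4. One LCS (by backtracking along matches): ZEEW.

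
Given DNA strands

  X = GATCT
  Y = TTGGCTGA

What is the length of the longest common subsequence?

Pick G at X[1]=Y[4], C at X[4]=Y[5], T at X[5]=Y[6]; all 3 bases appear in both, in order, and the DP table's final entry dp[5][8] is also 3, so no common subsequence is longer.

3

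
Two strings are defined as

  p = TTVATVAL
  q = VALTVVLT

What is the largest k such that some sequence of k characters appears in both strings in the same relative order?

5

Let dp[i][j] be the LCS length of the first i characters of p and the first j characters of q. dp[i][j] = dp[i-1][j-1]+1 when the i-th and j-th characters match, else max(dp[i-1][j], dp[i][j-1]).
    ·  V  A  L  T  V  V  L  T
 ·  0  0  0  0  0  0  0  0  0
 T  0  0  0  0  1  1  1  1  1
 T  0  0  0  0  1  1  1  1  2
 V  0  1  1  1  1  2  2  2  2
 A  0  1  2  2  2  2  2  2  2
 T  0  1  2  2  3  3  3  3  3
 V  0  1  2  2  3  4  4  4  4
 A  0  1  2  2  3  4  4  4  4
 L  0  1  2  3  3  4  4  5  5
dp[8][8] = 5. One LCS (by backtracking along matches): VATVL.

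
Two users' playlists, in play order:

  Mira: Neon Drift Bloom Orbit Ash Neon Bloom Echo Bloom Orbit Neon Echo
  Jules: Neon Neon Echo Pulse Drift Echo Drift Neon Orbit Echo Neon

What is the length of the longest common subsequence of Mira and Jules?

5

One common subsequence of length 5: Neon (Mira #1, Jules #2), Drift (Mira #2, Jules #7), Orbit (Mira #4, Jules #9), Echo (Mira #8, Jules #10), Neon (Mira #11, Jules #11). Since dp[12][11] = 5, nothing longer is possible.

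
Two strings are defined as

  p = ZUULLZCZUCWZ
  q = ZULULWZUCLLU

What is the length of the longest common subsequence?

Taking Z [1,1], then U [2,2], then U [3,4], then L [4,5], then Z [6,7], then C [7,9], then U [9,12] gives a common subsequence of length 7, and the DP table's final entry dp[12][12] is also 7, so no common subsequence is longer.

7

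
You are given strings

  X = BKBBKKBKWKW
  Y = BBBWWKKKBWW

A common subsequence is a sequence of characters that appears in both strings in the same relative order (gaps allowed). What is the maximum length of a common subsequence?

8

Let dp[i][j] be the LCS length of the first i characters of X and the first j characters of Y. dp[i][j] = dp[i-1][j-1]+1 when the i-th and j-th characters match, else max(dp[i-1][j], dp[i][j-1]).
    ·  B  B  B  W  W  K  K  K  B  W  W
 ·  0  0  0  0  0  0  0  0  0  0  0  0
 B  0  1  1  1  1  1  1  1  1  1  1  1
 K  0  1  1  1  1  1  2  2  2  2  2  2
 B  0  1  2  2  2  2  2  2  2  3  3  3
 B  0  1  2  3  3  3  3  3  3  3  3  3
 K  0  1  2  3  3  3  4  4  4  4  4  4
 K  0  1  2  3  3  3  4  5  5  5  5  5
 B  0  1  2  3  3  3  4  5  5  6  6  6
 K  0  1  2  3  3  3  4  5  6  6  6  6
 W  0  1  2  3  4  4  4  5  6  6  7  7
 K  0  1  2  3  4  4  5  5  6  6  7  7
 W  0  1  2  3  4  5  5  5  6  6  7  8
dp[11][11] = 8. One LCS (by backtracking along matches): BBBKKBWW.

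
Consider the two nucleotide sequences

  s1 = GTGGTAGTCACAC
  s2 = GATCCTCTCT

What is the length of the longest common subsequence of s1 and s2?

6

Match G (s1 #4, s2 #1) → A (s1 #6, s2 #2) → T (s1 #8, s2 #3) → C (s1 #9, s2 #5) → C (s1 #11, s2 #7) → C (s1 #13, s2 #9) — 6 bases in the same relative order in both. The LCS DP gives dp[13][10] = 6, so this is optimal.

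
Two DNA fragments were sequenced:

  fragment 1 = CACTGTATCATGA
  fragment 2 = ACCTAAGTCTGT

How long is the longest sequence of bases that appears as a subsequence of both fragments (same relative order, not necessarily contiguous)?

Taking C (fragment 1 #1, fragment 2 #2), then C (fragment 1 #3, fragment 2 #3), then T (fragment 1 #4, fragment 2 #4), then G (fragment 1 #5, fragment 2 #7), then T (fragment 1 #8, fragment 2 #8), then C (fragment 1 #9, fragment 2 #9), then T (fragment 1 #11, fragment 2 #10), then G (fragment 1 #12, fragment 2 #11) gives a common subsequence of length 8. Since dp[13][12] = 8, nothing longer is possible.

8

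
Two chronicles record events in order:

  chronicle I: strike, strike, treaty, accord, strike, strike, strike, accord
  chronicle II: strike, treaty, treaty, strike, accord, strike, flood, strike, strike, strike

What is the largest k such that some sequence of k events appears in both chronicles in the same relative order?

6

Match strike at chronicle I[1]=chronicle II[1]; then strike at chronicle I[2]=chronicle II[4]; then accord at chronicle I[4]=chronicle II[5]; then strike at chronicle I[5]=chronicle II[8]; then strike at chronicle I[6]=chronicle II[9]; then strike at chronicle I[7]=chronicle II[10] — 6 events in the same relative order in both, and the DP table's final entry dp[8][10] is also 6, so no common subsequence is longer.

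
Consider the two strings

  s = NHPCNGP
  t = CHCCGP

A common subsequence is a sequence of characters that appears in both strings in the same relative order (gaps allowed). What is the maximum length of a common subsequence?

Match H (s #2, t #2), C (s #4, t #4), G (s #6, t #5), P (s #7, t #6) — 4 characters in the same relative order in both. dp[7][6] = 4 confirms this is the maximum.

4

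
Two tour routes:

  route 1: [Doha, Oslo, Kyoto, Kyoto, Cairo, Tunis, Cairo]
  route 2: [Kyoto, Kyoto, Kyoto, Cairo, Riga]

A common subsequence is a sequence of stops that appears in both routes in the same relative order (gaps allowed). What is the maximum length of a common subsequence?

Taking Kyoto (route 1 #3, route 2 #2) → Kyoto (route 1 #4, route 2 #3) → Cairo (route 1 #5, route 2 #4) gives a common subsequence of length 3. Since dp[7][5] = 3, nothing longer is possible.

3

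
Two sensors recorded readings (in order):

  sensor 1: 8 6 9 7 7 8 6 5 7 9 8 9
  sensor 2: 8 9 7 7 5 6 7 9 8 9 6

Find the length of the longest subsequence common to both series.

9

Let dp[i][j] be the LCS length of the first i values of sensor 1 and the first j values of sensor 2. dp[i][j] = dp[i-1][j-1]+1 when the i-th and j-th values match, else max(dp[i-1][j], dp[i][j-1]).
    ·  8  9  7  7  5  6  7  9  8  9  6
 ·  0  0  0  0  0  0  0  0  0  0  0  0
 8  0  1  1  1  1  1  1  1  1  1  1  1
 6  0  1  1  1  1  1  2  2  2  2  2  2
 9  0  1  2  2  2  2  2  2  3  3  3  3
 7  0  1  2  3  3  3  3  3  3  3  3  3
 7  0  1  2  3  4  4  4  4  4  4  4  4
 8  0  1  2  3  4  4  4  4  4  5  5  5
 6  0  1  2  3  4  4  5  5  5  5  5  6
 5  0  1  2  3  4  5  5  5  5  5  5  6
 7  0  1  2  3  4  5  5  6  6  6  6  6
 9  0  1  2  3  4  5  5  6  7  7  7  7
 8  0  1  2  3  4  5  5  6  7  8  8  8
 9  0  1  2  3  4  5  5  6  7  8  9  9
dp[12][11] = 9. One LCS (by backtracking along matches): 8, 9, 7, 7, 6, 7, 9, 8, 9.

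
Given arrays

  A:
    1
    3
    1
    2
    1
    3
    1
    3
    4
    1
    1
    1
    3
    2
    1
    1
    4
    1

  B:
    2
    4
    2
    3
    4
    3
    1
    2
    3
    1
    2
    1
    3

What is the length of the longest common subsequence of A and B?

7

Match 3 at A[2]=B[6] → 1 at A[3]=B[7] → 2 at A[4]=B[8] → 3 at A[6]=B[9] → 1 at A[7]=B[10] → 1 at A[12]=B[12] → 3 at A[13]=B[13] — 7 values in the same relative order in both. Since dp[18][13] = 7, nothing longer is possible.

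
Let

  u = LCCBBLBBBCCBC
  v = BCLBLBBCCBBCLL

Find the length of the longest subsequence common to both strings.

9

One common subsequence of length 9: L [1,3], then B [5,4], then L [6,5], then B [8,6], then B [9,7], then C [10,8], then C [11,9], then B [12,11], then C [13,12]. The LCS DP gives dp[13][14] = 9, so this is optimal.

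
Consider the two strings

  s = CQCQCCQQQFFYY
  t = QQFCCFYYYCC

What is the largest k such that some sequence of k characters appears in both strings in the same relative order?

Let dp[i][j] be the LCS length of the first i characters of s and the first j characters of t. dp[i][j] = dp[i-1][j-1]+1 when the i-th and j-th characters match, else max(dp[i-1][j], dp[i][j-1]).
    ·  Q  Q  F  C  C  F  Y  Y  Y  C  C
 ·  0  0  0  0  0  0  0  0  0  0  0  0
 C  0  0  0  0  1  1  1  1  1  1  1  1
 Q  0  1  1  1  1  1  1  1  1  1  1  1
 C  0  1  1  1  2  2  2  2  2  2  2  2
 Q  0  1  2  2  2  2  2  2  2  2  2  2
 C  0  1  2  2  3  3  3  3  3  3  3  3
 C  0  1  2  2  3  4  4  4  4  4  4  4
 Q  0  1  2  2  3  4  4  4  4  4  4  4
 Q  0  1  2  2  3  4  4  4  4  4  4  4
 Q  0  1  2  2  3  4  4  4  4  4  4  4
 F  0  1  2  3  3  4  5  5  5  5  5  5
 F  0  1  2  3  3  4  5  5  5  5  5  5
 Y  0  1  2  3  3  4  5  6  6  6  6  6
 Y  0  1  2  3  3  4  5  6  7  7  7  7
dp[13][11] = 7. One LCS (by backtracking along matches): QQCCFYY.

7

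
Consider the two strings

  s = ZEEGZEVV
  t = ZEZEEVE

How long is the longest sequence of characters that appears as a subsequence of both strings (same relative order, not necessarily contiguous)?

Match Z (s #1, t #1) → E (s #2, t #2) → E (s #3, t #4) → E (s #6, t #5) → V (s #7, t #6) — 5 characters in the same relative order in both. The LCS DP gives dp[8][7] = 5, so this is optimal.

5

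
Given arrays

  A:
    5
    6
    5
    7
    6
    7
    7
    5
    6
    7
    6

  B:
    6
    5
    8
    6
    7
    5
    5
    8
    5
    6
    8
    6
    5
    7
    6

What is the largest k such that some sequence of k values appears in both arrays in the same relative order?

8

Pick 6 (A #2, B #1); then 5 (A #3, B #2); then 6 (A #5, B #4); then 7 (A #6, B #5); then 5 (A #8, B #9); then 6 (A #9, B #12); then 7 (A #10, B #14); then 6 (A #11, B #15); all 8 values appear in both, in order. The LCS DP gives dp[11][15] = 8, so this is optimal.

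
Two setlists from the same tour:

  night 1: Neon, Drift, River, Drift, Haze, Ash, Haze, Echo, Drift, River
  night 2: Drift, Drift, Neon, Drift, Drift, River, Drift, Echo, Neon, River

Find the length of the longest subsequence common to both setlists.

6

Match Neon at night 1[1]=night 2[3], Drift at night 1[2]=night 2[5], River at night 1[3]=night 2[6], Drift at night 1[4]=night 2[7], Echo at night 1[8]=night 2[8], River at night 1[10]=night 2[10] — 6 songs in the same relative order in both. The LCS DP gives dp[10][10] = 6, so this is optimal.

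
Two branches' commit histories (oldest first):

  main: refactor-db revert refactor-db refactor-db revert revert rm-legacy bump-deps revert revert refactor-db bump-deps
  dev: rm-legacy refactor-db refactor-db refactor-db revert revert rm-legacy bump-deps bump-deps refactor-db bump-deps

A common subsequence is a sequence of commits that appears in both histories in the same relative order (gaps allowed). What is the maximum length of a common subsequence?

9

Pick refactor-db [1,2]; then refactor-db [3,3]; then refactor-db [4,4]; then revert [5,5]; then revert [6,6]; then rm-legacy [7,7]; then bump-deps [8,9]; then refactor-db [11,10]; then bump-deps [12,11]; all 9 commits appear in both, in order. dp[12][11] = 9 confirms this is the maximum.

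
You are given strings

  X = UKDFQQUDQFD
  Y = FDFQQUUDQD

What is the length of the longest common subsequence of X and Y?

8

One common subsequence of length 8: D [3,2], then F [4,3], then Q [5,4], then Q [6,5], then U [7,7], then D [8,8], then Q [9,9], then D [11,10]. dp[11][10] = 8 confirms this is the maximum.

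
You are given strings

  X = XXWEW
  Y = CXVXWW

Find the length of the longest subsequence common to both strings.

4

One common subsequence of length 4: X [1,2]; then X [2,4]; then W [3,5]; then W [5,6]. The LCS DP gives dp[5][6] = 4, so this is optimal.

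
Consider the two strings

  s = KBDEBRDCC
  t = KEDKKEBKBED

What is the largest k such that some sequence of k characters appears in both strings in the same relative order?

5

Taking K at s[1]=t[1]; then D at s[3]=t[3]; then E at s[4]=t[6]; then B at s[5]=t[9]; then D at s[7]=t[11] gives a common subsequence of length 5. dp[9][11] = 5 confirms this is the maximum.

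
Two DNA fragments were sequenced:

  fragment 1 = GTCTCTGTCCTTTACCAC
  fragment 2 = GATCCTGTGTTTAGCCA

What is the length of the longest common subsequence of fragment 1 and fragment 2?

14

One common subsequence of length 14: G (fragment 1 #1, fragment 2 #1) → T (fragment 1 #2, fragment 2 #3) → C (fragment 1 #3, fragment 2 #4) → C (fragment 1 #5, fragment 2 #5) → T (fragment 1 #6, fragment 2 #6) → G (fragment 1 #7, fragment 2 #7) → T (fragment 1 #8, fragment 2 #8) → T (fragment 1 #11, fragment 2 #10) → T (fragment 1 #12, fragment 2 #11) → T (fragment 1 #13, fragment 2 #12) → A (fragment 1 #14, fragment 2 #13) → C (fragment 1 #15, fragment 2 #15) → C (fragment 1 #16, fragment 2 #16) → A (fragment 1 #17, fragment 2 #17). dp[18][17] = 14 confirms this is the maximum.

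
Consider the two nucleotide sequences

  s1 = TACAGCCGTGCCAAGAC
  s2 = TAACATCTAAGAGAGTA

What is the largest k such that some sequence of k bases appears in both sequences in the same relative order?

Pick T (s1 #1, s2 #1), A (s1 #2, s2 #3), C (s1 #3, s2 #4), A (s1 #4, s2 #5), C (s1 #7, s2 #7), T (s1 #9, s2 #8), G (s1 #10, s2 #11), A (s1 #13, s2 #12), A (s1 #14, s2 #14), G (s1 #15, s2 #15), A (s1 #16, s2 #17); all 11 bases appear in both, in order. Since dp[17][17] = 11, nothing longer is possible.

11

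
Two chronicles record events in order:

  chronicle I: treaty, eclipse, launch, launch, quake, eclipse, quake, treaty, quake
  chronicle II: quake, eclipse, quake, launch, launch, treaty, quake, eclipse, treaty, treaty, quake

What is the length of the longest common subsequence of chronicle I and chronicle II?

Taking eclipse (chronicle I #2, chronicle II #2) → launch (chronicle I #3, chronicle II #4) → launch (chronicle I #4, chronicle II #5) → quake (chronicle I #5, chronicle II #7) → eclipse (chronicle I #6, chronicle II #8) → treaty (chronicle I #8, chronicle II #10) → quake (chronicle I #9, chronicle II #11) gives a common subsequence of length 7. dp[9][11] = 7 confirms this is the maximum.

7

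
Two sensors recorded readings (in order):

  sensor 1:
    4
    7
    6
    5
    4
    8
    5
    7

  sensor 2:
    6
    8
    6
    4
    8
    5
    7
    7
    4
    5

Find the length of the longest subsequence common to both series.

5

One common subsequence of length 5: 6 (sensor 1 #3, sensor 2 #3), 4 (sensor 1 #5, sensor 2 #4), 8 (sensor 1 #6, sensor 2 #5), 5 (sensor 1 #7, sensor 2 #6), 7 (sensor 1 #8, sensor 2 #8), and the DP table's final entry dp[8][10] is also 5, so no common subsequence is longer.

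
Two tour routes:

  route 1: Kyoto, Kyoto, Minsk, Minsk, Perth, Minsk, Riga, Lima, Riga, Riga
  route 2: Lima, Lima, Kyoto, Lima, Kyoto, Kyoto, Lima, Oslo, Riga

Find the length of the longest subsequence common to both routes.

Match Kyoto (route 1 #1, route 2 #5), Kyoto (route 1 #2, route 2 #6), Lima (route 1 #8, route 2 #7), Riga (route 1 #10, route 2 #9) — 4 stops in the same relative order in both. dp[10][9] = 4 confirms this is the maximum.

4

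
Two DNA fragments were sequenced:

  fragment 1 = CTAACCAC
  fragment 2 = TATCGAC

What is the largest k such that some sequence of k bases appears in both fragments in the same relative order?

Let dp[i][j] be the LCS length of the first i bases of fragment 1 and the first j bases of fragment 2. dp[i][j] = dp[i-1][j-1]+1 when the i-th and j-th bases match, else max(dp[i-1][j], dp[i][j-1]).
    ·  T  A  T  C  G  A  C
 ·  0  0  0  0  0  0  0  0
 C  0  0  0  0  1  1  1  1
 T  0  1  1  1  1  1  1  1
 A  0  1  2  2  2  2  2  2
 A  0  1  2  2  2  2  3  3
 C  0  1  2  2  3  3  3  4
 C  0  1  2  2  3  3  3  4
 A  0  1  2  2  3  3  4  4
 C  0  1  2  2  3  3  4  5
dp[8][7] = 5. One LCS (by backtracking along matches): TACAC.

5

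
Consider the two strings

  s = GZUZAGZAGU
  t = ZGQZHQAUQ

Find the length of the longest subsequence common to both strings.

5

Match Z [4,1]; then G [6,2]; then Z [7,4]; then A [8,7]; then U [10,8] — 5 characters in the same relative order in both. The LCS DP gives dp[10][9] = 5, so this is optimal.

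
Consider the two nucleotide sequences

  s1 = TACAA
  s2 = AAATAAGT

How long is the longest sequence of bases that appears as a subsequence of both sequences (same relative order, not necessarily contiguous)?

3

Let dp[i][j] be the LCS length of the first i bases of s1 and the first j bases of s2. dp[i][j] = dp[i-1][j-1]+1 when the i-th and j-th bases match, else max(dp[i-1][j], dp[i][j-1]).
    ·  A  A  A  T  A  A  G  T
 ·  0  0  0  0  0  0  0  0  0
 T  0  0  0  0  1  1  1  1  1
 A  0  1  1  1  1  2  2  2  2
 C  0  1  1  1  1  2  2  2  2
 A  0  1  2  2  2  2  3  3  3
 A  0  1  2  3  3  3  3  3  3
dp[5][8] = 3. One LCS (by backtracking along matches): TAA.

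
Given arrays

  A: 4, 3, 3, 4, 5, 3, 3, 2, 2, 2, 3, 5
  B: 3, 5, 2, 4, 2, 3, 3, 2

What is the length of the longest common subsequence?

Let dp[i][j] be the LCS length of the first i values of A and the first j values of B. dp[i][j] = dp[i-1][j-1]+1 when the i-th and j-th values match, else max(dp[i-1][j], dp[i][j-1]).
    ·  3  5  2  4  2  3  3  2
 ·  0  0  0  0  0  0  0  0  0
 4  0  0  0  0  1  1  1  1  1
 3  0  1  1  1  1  1  2  2  2
 3  0  1  1  1  1  1  2  3  3
 4  0  1  1  1  2  2  2  3  3
 5  0  1  2  2  2  2  2  3  3
 3  0  1  2  2  2  2  3  3  3
 3  0  1  2  2  2  2  3  4  4
 2  0  1  2  3  3  3  3  4  5
 2  0  1  2  3  3  4  4  4  5
 2  0  1  2  3  3  4  4  4  5
 3  0  1  2  3  3  4  5  5  5
 5  0  1  2  3  3  4  5  5  5
dp[12][8] = 5. One LCS (by backtracking along matches): 3, 4, 3, 3, 2.

5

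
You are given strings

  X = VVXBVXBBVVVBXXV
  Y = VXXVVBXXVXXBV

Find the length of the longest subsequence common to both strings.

9

One common subsequence of length 9: V [2,1] → X [3,2] → X [6,3] → V [9,4] → V [10,5] → V [11,9] → X [13,10] → X [14,11] → V [15,13]. The LCS DP gives dp[15][13] = 9, so this is optimal.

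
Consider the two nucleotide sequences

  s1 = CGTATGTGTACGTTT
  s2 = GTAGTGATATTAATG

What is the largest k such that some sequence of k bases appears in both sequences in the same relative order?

One common subsequence of length 11: G (s1 #2, s2 #1) → T (s1 #3, s2 #2) → A (s1 #4, s2 #3) → G (s1 #6, s2 #4) → T (s1 #7, s2 #5) → G (s1 #8, s2 #6) → T (s1 #9, s2 #8) → A (s1 #10, s2 #9) → T (s1 #13, s2 #10) → T (s1 #14, s2 #11) → T (s1 #15, s2 #14). The LCS DP gives dp[15][15] = 11, so this is optimal.

11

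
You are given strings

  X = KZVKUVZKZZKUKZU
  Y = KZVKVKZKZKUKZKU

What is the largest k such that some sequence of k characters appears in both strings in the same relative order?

13

Match K (X #1, Y #1); then Z (X #2, Y #2); then V (X #3, Y #3); then K (X #4, Y #4); then V (X #6, Y #5); then Z (X #7, Y #7); then K (X #8, Y #8); then Z (X #10, Y #9); then K (X #11, Y #10); then U (X #12, Y #11); then K (X #13, Y #12); then Z (X #14, Y #13); then U (X #15, Y #15) — 13 characters in the same relative order in both, and the DP table's final entry dp[15][15] is also 13, so no common subsequence is longer.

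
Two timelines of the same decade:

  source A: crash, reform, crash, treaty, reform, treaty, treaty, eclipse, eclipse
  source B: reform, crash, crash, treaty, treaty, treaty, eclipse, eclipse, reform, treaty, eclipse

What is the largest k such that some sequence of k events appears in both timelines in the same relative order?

Taking crash (source A #1, source B #2) → crash (source A #3, source B #3) → treaty (source A #4, source B #4) → treaty (source A #6, source B #5) → treaty (source A #7, source B #6) → eclipse (source A #8, source B #8) → eclipse (source A #9, source B #11) gives a common subsequence of length 7. dp[9][11] = 7 confirms this is the maximum.

7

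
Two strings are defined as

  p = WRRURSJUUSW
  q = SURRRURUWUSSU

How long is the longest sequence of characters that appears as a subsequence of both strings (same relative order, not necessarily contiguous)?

7

Match R [2,4], R [3,5], U [4,6], R [5,7], U [8,8], U [9,10], S [10,12] — 7 characters in the same relative order in both. The LCS DP gives dp[11][13] = 7, so this is optimal.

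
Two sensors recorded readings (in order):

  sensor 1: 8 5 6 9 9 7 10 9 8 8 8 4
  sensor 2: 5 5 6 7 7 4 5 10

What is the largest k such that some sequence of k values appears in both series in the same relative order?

4

One common subsequence of length 4: 5 [2,2], 6 [3,3], 7 [6,5], 10 [7,8]. dp[12][8] = 4 confirms this is the maximum.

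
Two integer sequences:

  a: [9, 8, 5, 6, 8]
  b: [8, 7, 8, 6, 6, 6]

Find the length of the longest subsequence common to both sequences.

Taking 8 at a[2]=b[3] → 6 at a[4]=b[6] gives a common subsequence of length 2, and the DP table's final entry dp[5][6] is also 2, so no common subsequence is longer.

2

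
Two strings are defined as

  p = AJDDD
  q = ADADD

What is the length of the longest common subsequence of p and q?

4

Match A [1,1]; then D [3,2]; then D [4,4]; then D [5,5] — 4 characters in the same relative order in both. The LCS DP gives dp[5][5] = 4, so this is optimal.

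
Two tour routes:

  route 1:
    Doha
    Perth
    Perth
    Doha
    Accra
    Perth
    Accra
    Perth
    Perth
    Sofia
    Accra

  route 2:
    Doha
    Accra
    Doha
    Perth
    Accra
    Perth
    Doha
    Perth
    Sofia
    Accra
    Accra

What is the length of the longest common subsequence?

8

Taking Doha (route 1 #1, route 2 #1); then Doha (route 1 #4, route 2 #3); then Perth (route 1 #6, route 2 #4); then Accra (route 1 #7, route 2 #5); then Perth (route 1 #8, route 2 #6); then Perth (route 1 #9, route 2 #8); then Sofia (route 1 #10, route 2 #9); then Accra (route 1 #11, route 2 #11) gives a common subsequence of length 8. The LCS DP gives dp[11][11] = 8, so this is optimal.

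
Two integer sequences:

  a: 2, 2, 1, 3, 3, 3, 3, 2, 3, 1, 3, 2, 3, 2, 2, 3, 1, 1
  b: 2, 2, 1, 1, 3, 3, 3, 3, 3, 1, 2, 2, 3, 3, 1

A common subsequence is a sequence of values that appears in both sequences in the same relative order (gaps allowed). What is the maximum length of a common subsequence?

Pick 2 at a[1]=b[1], 2 at a[2]=b[2], 1 at a[3]=b[4], 3 at a[4]=b[5], 3 at a[5]=b[6], 3 at a[6]=b[7], 3 at a[7]=b[8], 3 at a[9]=b[9], 1 at a[10]=b[10], 2 at a[12]=b[12], 3 at a[13]=b[13], 3 at a[16]=b[14], 1 at a[18]=b[15]; all 13 values appear in both, in order. The LCS DP gives dp[18][15] = 13, so this is optimal.

13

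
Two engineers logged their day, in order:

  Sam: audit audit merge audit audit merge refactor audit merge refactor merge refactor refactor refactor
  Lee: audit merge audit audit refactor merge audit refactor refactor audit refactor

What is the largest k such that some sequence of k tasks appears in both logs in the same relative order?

9

Taking audit [2,1]; then merge [3,2]; then audit [4,3]; then audit [5,4]; then merge [6,6]; then audit [8,7]; then refactor [10,8]; then refactor [12,9]; then refactor [14,11] gives a common subsequence of length 9. dp[14][11] = 9 confirms this is the maximum.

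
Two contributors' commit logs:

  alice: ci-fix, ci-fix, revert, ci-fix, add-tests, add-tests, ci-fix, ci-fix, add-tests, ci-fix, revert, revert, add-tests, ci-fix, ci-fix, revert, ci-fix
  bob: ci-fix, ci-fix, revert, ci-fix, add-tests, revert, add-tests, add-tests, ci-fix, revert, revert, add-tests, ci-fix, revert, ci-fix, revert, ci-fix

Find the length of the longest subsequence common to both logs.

Taking ci-fix at alice[1]=bob[1]; then ci-fix at alice[2]=bob[2]; then revert at alice[3]=bob[3]; then ci-fix at alice[4]=bob[4]; then add-tests at alice[5]=bob[5]; then add-tests at alice[6]=bob[7]; then add-tests at alice[9]=bob[8]; then ci-fix at alice[10]=bob[9]; then revert at alice[11]=bob[10]; then revert at alice[12]=bob[11]; then add-tests at alice[13]=bob[12]; then ci-fix at alice[14]=bob[13]; then ci-fix at alice[15]=bob[15]; then revert at alice[16]=bob[16]; then ci-fix at alice[17]=bob[17] gives a common subsequence of length 15, and the DP table's final entry dp[17][17] is also 15, so no common subsequence is longer.

15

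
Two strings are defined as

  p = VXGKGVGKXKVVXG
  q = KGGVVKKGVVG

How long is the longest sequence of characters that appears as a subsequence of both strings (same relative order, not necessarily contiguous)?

8

Taking G (p #3, q #2), then G (p #5, q #3), then V (p #6, q #5), then K (p #8, q #6), then K (p #10, q #7), then V (p #11, q #9), then V (p #12, q #10), then G (p #14, q #11) gives a common subsequence of length 8. Since dp[14][11] = 8, nothing longer is possible.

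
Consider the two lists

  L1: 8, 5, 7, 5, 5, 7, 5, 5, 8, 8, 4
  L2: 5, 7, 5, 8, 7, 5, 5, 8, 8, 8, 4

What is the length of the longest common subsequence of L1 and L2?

9

One common subsequence of length 9: 5 at L1[2]=L2[1], then 7 at L1[3]=L2[2], then 5 at L1[4]=L2[3], then 7 at L1[6]=L2[5], then 5 at L1[7]=L2[6], then 5 at L1[8]=L2[7], then 8 at L1[9]=L2[9], then 8 at L1[10]=L2[10], then 4 at L1[11]=L2[11]. dp[11][11] = 9 confirms this is the maximum.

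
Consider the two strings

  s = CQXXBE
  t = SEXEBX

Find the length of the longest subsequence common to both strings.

Let dp[i][j] be the LCS length of the first i characters of s and the first j characters of t. dp[i][j] = dp[i-1][j-1]+1 when the i-th and j-th characters match, else max(dp[i-1][j], dp[i][j-1]).
    ·  S  E  X  E  B  X
 ·  0  0  0  0  0  0  0
 C  0  0  0  0  0  0  0
 Q  0  0  0  0  0  0  0
 X  0  0  0  1  1  1  1
 X  0  0  0  1  1  1  2
 B  0  0  0  1  1  2  2
 E  0  0  1  1  2  2  2
dp[6][6] = 2. One LCS (by backtracking along matches): XX.

2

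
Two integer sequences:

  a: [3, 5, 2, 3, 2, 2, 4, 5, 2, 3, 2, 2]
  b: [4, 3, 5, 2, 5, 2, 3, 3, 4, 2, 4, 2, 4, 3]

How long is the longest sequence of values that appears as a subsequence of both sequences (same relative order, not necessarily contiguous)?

8

Match 3 [1,2] → 5 [2,5] → 2 [3,6] → 3 [4,8] → 2 [5,10] → 2 [6,12] → 4 [7,13] → 3 [10,14] — 8 values in the same relative order in both. dp[12][14] = 8 confirms this is the maximum.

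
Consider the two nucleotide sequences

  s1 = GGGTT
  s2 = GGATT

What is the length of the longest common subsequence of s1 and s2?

Match G at s1[1]=s2[1], then G at s1[2]=s2[2], then T at s1[4]=s2[4], then T at s1[5]=s2[5] — 4 bases in the same relative order in both. dp[5][5] = 4 confirms this is the maximum.

4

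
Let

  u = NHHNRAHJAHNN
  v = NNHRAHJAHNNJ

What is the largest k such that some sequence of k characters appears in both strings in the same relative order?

10

Taking N (u #1, v #2) → H (u #3, v #3) → R (u #5, v #4) → A (u #6, v #5) → H (u #7, v #6) → J (u #8, v #7) → A (u #9, v #8) → H (u #10, v #9) → N (u #11, v #10) → N (u #12, v #11) gives a common subsequence of length 10. The LCS DP gives dp[12][12] = 10, so this is optimal.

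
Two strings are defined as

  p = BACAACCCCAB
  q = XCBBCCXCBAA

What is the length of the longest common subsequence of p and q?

Let dp[i][j] be the LCS length of the first i characters of p and the first j characters of q. dp[i][j] = dp[i-1][j-1]+1 when the i-th and j-th characters match, else max(dp[i-1][j], dp[i][j-1]).
    ·  X  C  B  B  C  C  X  C  B  A  A
 ·  0  0  0  0  0  0  0  0  0  0  0  0
 B  0  0  0  1  1  1  1  1  1  1  1  1
 A  0  0  0  1  1  1  1  1  1  1  2  2
 C  0  0  1  1  1  2  2  2  2  2  2  2
 A  0  0  1  1  1  2  2  2  2  2  3  3
 A  0  0  1  1  1  2  2  2  2  2  3  4
 C  0  0  1  1  1  2  3  3  3  3  3  4
 C  0  0  1  1  1  2  3  3  4  4  4  4
 C  0  0  1  1  1  2  3  3  4  4  4  4
 C  0  0  1  1  1  2  3  3  4  4  4  4
 A  0  0  1  1  1  2  3  3  4  4  5  5
 B  0  0  1  2  2  2  3  3  4  5  5  5
dp[11][11] = 5. One LCS (by backtracking along matches): BCCCA.

5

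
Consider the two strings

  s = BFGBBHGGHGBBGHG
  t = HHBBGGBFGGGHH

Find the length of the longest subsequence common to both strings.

7

Match B [1,7] → F [2,8] → G [3,9] → G [7,10] → G [8,11] → H [9,12] → H [14,13] — 7 characters in the same relative order in both. Since dp[15][13] = 7, nothing longer is possible.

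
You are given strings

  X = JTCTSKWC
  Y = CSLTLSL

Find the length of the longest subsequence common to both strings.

3

Let dp[i][j] be the LCS length of the first i characters of X and the first j characters of Y. dp[i][j] = dp[i-1][j-1]+1 when the i-th and j-th characters match, else max(dp[i-1][j], dp[i][j-1]).
    ·  C  S  L  T  L  S  L
 ·  0  0  0  0  0  0  0  0
 J  0  0  0  0  0  0  0  0
 T  0  0  0  0  1  1  1  1
 C  0  1  1  1  1  1  1  1
 T  0  1  1  1  2  2  2  2
 S  0  1  2  2  2  2  3  3
 K  0  1  2  2  2  2  3  3
 W  0  1  2  2  2  2  3  3
 C  0  1  2  2  2  2  3  3
dp[8][7] = 3. One LCS (by backtracking along matches): CTS.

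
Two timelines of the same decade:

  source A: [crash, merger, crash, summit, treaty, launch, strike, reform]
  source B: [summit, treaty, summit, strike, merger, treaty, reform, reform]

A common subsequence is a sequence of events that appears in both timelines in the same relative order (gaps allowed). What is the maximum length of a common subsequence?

One common subsequence of length 4: summit at source A[4]=source B[1] → treaty at source A[5]=source B[2] → strike at source A[7]=source B[4] → reform at source A[8]=source B[8], and the DP table's final entry dp[8][8] is also 4, so no common subsequence is longer.

4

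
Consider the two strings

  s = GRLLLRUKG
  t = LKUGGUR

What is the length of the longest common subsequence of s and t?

Let dp[i][j] be the LCS length of the first i characters of s and the first j characters of t. dp[i][j] = dp[i-1][j-1]+1 when the i-th and j-th characters match, else max(dp[i-1][j], dp[i][j-1]).
    ·  L  K  U  G  G  U  R
 ·  0  0  0  0  0  0  0  0
 G  0  0  0  0  1  1  1  1
 R  0  0  0  0  1  1  1  2
 L  0  1  1  1  1  1  1  2
 L  0  1  1  1  1  1  1  2
 L  0  1  1  1  1  1  1  2
 R  0  1  1  1  1  1  1  2
 U  0  1  1  2  2  2  2  2
 K  0  1  2  2  2  2  2  2
 G  0  1  2  2  3  3  3  3
dp[9][7] = 3. One LCS (by backtracking along matches): LUG.

3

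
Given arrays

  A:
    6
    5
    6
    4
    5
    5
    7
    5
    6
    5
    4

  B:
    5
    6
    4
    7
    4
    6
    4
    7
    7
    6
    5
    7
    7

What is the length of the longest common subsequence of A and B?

6

Let dp[i][j] be the LCS length of the first i values of A and the first j values of B. dp[i][j] = dp[i-1][j-1]+1 when the i-th and j-th values match, else max(dp[i-1][j], dp[i][j-1]).
    ·  5  6  4  7  4  6  4  7  7  6  5  7  7
 ·  0  0  0  0  0  0  0  0  0  0  0  0  0  0
 6  0  0  1  1  1  1  1  1  1  1  1  1  1  1
 5  0  1  1  1  1  1  1  1  1  1  1  2  2  2
 6  0  1  2  2  2  2  2  2  2  2  2  2  2  2
 4  0  1  2  3  3  3  3  3  3  3  3  3  3  3
 5  0  1  2  3  3  3  3  3  3  3  3  4  4  4
 5  0  1  2  3  3  3  3  3  3  3  3  4  4  4
 7  0  1  2  3  4  4  4  4  4  4  4  4  5  5
 5  0  1  2  3  4  4  4  4  4  4  4  5  5  5
 6  0  1  2  3  4  4  5  5  5  5  5  5  5  5
 5  0  1  2  3  4  4  5  5  5  5  5  6  6  6
 4  0  1  2  3  4  5  5  6  6  6  6  6  6  6
dp[11][13] = 6. One LCS (by backtracking along matches): 6, 6, 4, 7, 6, 5.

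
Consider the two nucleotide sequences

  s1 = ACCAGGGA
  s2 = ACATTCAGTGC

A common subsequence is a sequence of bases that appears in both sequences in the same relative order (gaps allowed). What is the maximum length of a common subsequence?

6

Let dp[i][j] be the LCS length of the first i bases of s1 and the first j bases of s2. dp[i][j] = dp[i-1][j-1]+1 when the i-th and j-th bases match, else max(dp[i-1][j], dp[i][j-1]).
    ·  A  C  A  T  T  C  A  G  T  G  C
 ·  0  0  0  0  0  0  0  0  0  0  0  0
 A  0  1  1  1  1  1  1  1  1  1  1  1
 C  0  1  2  2  2  2  2  2  2  2  2  2
 C  0  1  2  2  2  2  3  3  3  3  3  3
 A  0  1  2  3  3  3  3  4  4  4  4  4
 G  0  1  2  3  3  3  3  4  5  5  5  5
 G  0  1  2  3  3  3  3  4  5  5  6  6
 G  0  1  2  3  3  3  3  4  5  5  6  6
 A  0  1  2  3  3  3  3  4  5  5  6  6
dp[8][11] = 6. One LCS (by backtracking along matches): ACCAGG.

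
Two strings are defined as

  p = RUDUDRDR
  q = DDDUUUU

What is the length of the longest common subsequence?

Let dp[i][j] be the LCS length of the first i characters of p and the first j characters of q. dp[i][j] = dp[i-1][j-1]+1 when the i-th and j-th characters match, else max(dp[i-1][j], dp[i][j-1]).
    ·  D  D  D  U  U  U  U
 ·  0  0  0  0  0  0  0  0
 R  0  0  0  0  0  0  0  0
 U  0  0  0  0  1  1  1  1
 D  0  1  1  1  1  1  1  1
 U  0  1  1  1  2  2  2  2
 D  0  1  2  2  2  2  2  2
 R  0  1  2  2  2  2  2  2
 D  0  1  2  3  3  3  3  3
 R  0  1  2  3  3  3  3  3
dp[8][7] = 3. One LCS (by backtracking along matches): DDD.

3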